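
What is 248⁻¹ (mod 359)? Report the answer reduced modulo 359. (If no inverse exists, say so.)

152

Run Euclid on (359, 248):
359 = 1×248 + 111
248 = 2×111 + 26
111 = 4×26 + 7
26 = 3×7 + 5
7 = 1×5 + 2
5 = 2×2 + 1
2 = 2×1 + 0
Since gcd(248, 359) = 1, back-substitute to write 1 as a combination:
1 = 5 − 2·2
1 = −2·7 + 3·5
1 = 3·26 − 11·7
1 = −11·111 + 47·26
1 = 47·248 − 105·111
1 = −105·359 + 152·248
So 248·152 ≡ 1 (mod 359).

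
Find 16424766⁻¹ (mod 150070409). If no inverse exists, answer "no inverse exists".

Run Euclid on (150070409, 16424766):
150070409 = 9·16424766 + 2247515
16424766 = 7·2247515 + 692161
2247515 = 3·692161 + 171032
692161 = 4·171032 + 8033
171032 = 21·8033 + 2339
8033 = 3·2339 + 1016
2339 = 2·1016 + 307
1016 = 3·307 + 95
307 = 3·95 + 22
95 = 4·22 + 7
22 = 3·7 + 1
7 = 7·1 + 0
The gcd is 1. Working backward:
1 = 22 − 3·7
1 = −3·95 + 13·22
1 = 13·307 − 42·95
1 = −42·1016 + 139·307
1 = 139·2339 − 320·1016
1 = −320·8033 + 1099·2339
1 = 1099·171032 − 23399·8033
1 = −23399·692161 + 94695·171032
1 = 94695·2247515 − 307484·692161
1 = −307484·16424766 + 2247083·2247515
1 = 2247083·150070409 − 20531231·16424766
Hence 16424766⁻¹ ≡ -20531231 ≡ 129539178 (mod 150070409).

129539178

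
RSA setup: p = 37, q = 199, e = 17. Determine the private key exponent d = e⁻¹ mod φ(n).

φ(n) = (p−1)(q−1) = 36·198 = 7128.
Need d with 17·d ≡ 1 (mod 7128). Apply the extended Euclidean algorithm:
7128 = 419*17 + 5
17 = 3*5 + 2
5 = 2*2 + 1
2 = 2*1 + 0
Back-substitute:
1 = 5 − 2·2
1 = −2·17 + 7·5
1 = 7·7128 − 2935·17
So 17·(-2935) ≡ 1 (mod 7128), hence d ≡ -2935 ≡ 4193 (mod 7128).

4193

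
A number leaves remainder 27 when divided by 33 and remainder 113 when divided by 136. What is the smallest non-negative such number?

Write x = 27 + 33·k. Then 33·k ≡ 113 − 27 ≡ 86 (mod 136).
Need 33⁻¹ mod 136. Extended Euclid on (136, 33):
136 = 4×33 + 4
33 = 8×4 + 1
4 = 4×1 + 0
Back-substitute:
1 = 33 − 8·4
1 = −8·136 + 33·33
33⁻¹ ≡ 33 (mod 136), so k ≡ 33·86 ≡ 118 (mod 136).
x = 27 + 33·118 = 3921.

3921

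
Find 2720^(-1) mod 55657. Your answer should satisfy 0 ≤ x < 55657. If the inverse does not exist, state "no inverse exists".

13239

Apply the Euclidean algorithm to 55657 and 2720:
55657 = 20·2720 + 1257
2720 = 2·1257 + 206
1257 = 6·206 + 21
206 = 9·21 + 17
21 = 1·17 + 4
17 = 4·4 + 1
4 = 4·1 + 0
gcd = 1, so the inverse exists. Back-substitute:
1 = 17 − 4·4
1 = −4·21 + 5·17
1 = 5·206 − 49·21
1 = −49·1257 + 299·206
1 = 299·2720 − 647·1257
1 = −647·55657 + 13239·2720
So 2720·13239 ≡ 1 (mod 55657).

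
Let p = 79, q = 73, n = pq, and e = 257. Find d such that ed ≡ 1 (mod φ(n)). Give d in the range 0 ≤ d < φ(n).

φ(n) = (p−1)(q−1) = 78·72 = 5616.
Need d with 257·d ≡ 1 (mod 5616). Apply the extended Euclidean algorithm:
5616 = 21·257 + 219
257 = 1·219 + 38
219 = 5·38 + 29
38 = 1·29 + 9
29 = 3·9 + 2
9 = 4·2 + 1
2 = 2·1 + 0
Back-substitute:
1 = 9 − 4·2
1 = −4·29 + 13·9
1 = 13·38 − 17·29
1 = −17·219 + 98·38
1 = 98·257 − 115·219
1 = −115·5616 + 2513·257
So 257·2513 ≡ 1 (mod 5616), hence d = 2513.

2513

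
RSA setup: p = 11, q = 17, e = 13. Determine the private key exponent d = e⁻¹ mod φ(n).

37

φ(n) = (p−1)(q−1) = 10·16 = 160.
Need d with 13·d ≡ 1 (mod 160). Apply the extended Euclidean algorithm:
160 = 12*13 + 4
13 = 3*4 + 1
4 = 4*1 + 0
Back-substitute:
1 = 13 − 3·4
1 = −3·160 + 37·13
So 13·37 ≡ 1 (mod 160), hence d = 37.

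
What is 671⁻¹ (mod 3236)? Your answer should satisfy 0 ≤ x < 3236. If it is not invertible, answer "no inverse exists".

Extended Euclidean algorithm:
3236 = 4*671 + 552
671 = 1*552 + 119
552 = 4*119 + 76
119 = 1*76 + 43
76 = 1*43 + 33
43 = 1*33 + 10
33 = 3*10 + 3
10 = 3*3 + 1
3 = 3*1 + 0
gcd = 1, so the inverse exists. Back-substitute:
1 = 10 − 3·3
1 = −3·33 + 10·10
1 = 10·43 − 13·33
1 = −13·76 + 23·43
1 = 23·119 − 36·76
1 = −36·552 + 167·119
1 = 167·671 − 203·552
1 = −203·3236 + 979·671
So 671·979 ≡ 1 (mod 3236).

979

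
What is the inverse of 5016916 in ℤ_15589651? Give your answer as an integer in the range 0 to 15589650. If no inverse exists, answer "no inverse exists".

14941161

Apply the Euclidean algorithm to 15589651 and 5016916:
15589651 = 3*5016916 + 538903
5016916 = 9*538903 + 166789
538903 = 3*166789 + 38536
166789 = 4*38536 + 12645
38536 = 3*12645 + 601
12645 = 21*601 + 24
601 = 25*24 + 1
24 = 24*1 + 0
Since gcd(5016916, 15589651) = 1, back-substitute to write 1 as a combination:
1 = 601 − 25·24
1 = −25·12645 + 526·601
1 = 526·38536 − 1603·12645
1 = −1603·166789 + 6938·38536
1 = 6938·538903 − 22417·166789
1 = −22417·5016916 + 208691·538903
1 = 208691·15589651 − 648490·5016916
So 5016916·(-648490) ≡ 1 (mod 15589651), and -648490 ≡ 14941161 (mod 15589651).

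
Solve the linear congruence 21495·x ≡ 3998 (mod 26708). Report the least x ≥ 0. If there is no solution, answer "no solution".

First find gcd(21495, 26708):
26708 = 1*21495 + 5213
21495 = 4*5213 + 643
5213 = 8*643 + 69
643 = 9*69 + 22
69 = 3*22 + 3
22 = 7*3 + 1
3 = 3*1 + 0
gcd = 1, so a unique solution mod 26708 exists.
Back-substitute for the Bézout coefficients:
1 = 22 − 7·3
1 = −7·69 + 22·22
1 = 22·643 − 205·69
1 = −205·5213 + 1662·643
1 = 1662·21495 − 6853·5213
1 = −6853·26708 + 8515·21495
So 21495·(8515) ≡ 1 (mod 26708), giving 21495⁻¹ ≡ 8515.
x ≡ 21495⁻¹·3998 ≡ 8515·3998 ≡ 16978 (mod 26708).

16978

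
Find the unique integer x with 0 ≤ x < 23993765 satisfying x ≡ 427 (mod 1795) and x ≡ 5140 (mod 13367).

9709582

Write x = 427 + 1795·k. Then 1795·k ≡ 5140 − 427 ≡ 4713 (mod 13367).
Need 1795⁻¹ mod 13367. Extended Euclid on (13367, 1795):
13367 = 7*1795 + 802
1795 = 2*802 + 191
802 = 4*191 + 38
191 = 5*38 + 1
38 = 38*1 + 0
Back-substitute:
1 = 191 − 5·38
1 = −5·802 + 21·191
1 = 21·1795 − 47·802
1 = −47·13367 + 350·1795
1795⁻¹ ≡ 350 (mod 13367), so k ≡ 350·4713 ≡ 5409 (mod 13367).
x = 427 + 1795·5409 = 9709582.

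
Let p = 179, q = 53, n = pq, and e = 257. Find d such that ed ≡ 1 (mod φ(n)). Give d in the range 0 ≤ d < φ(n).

φ(n) = (p−1)(q−1) = 178·52 = 9256.
Need d with 257·d ≡ 1 (mod 9256). Apply the extended Euclidean algorithm:
9256 = 36×257 + 4
257 = 64×4 + 1
4 = 4×1 + 0
Back-substitute:
1 = 257 − 64·4
1 = −64·9256 + 2305·257
So 257·2305 ≡ 1 (mod 9256), hence d = 2305.

2305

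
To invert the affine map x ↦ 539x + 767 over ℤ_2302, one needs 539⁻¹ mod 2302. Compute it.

2097

Apply the Euclidean algorithm to 2302 and 539:
2302 = 4×539 + 146
539 = 3×146 + 101
146 = 1×101 + 45
101 = 2×45 + 11
45 = 4×11 + 1
11 = 11×1 + 0
gcd = 1, so the inverse exists. Back-substitute:
1 = 45 − 4·11
1 = −4·101 + 9·45
1 = 9·146 − 13·101
1 = −13·539 + 48·146
1 = 48·2302 − 205·539
Thus 539·(-205) ≡ 1 (mod 2302); reducing, -205 mod 2302 = 2097.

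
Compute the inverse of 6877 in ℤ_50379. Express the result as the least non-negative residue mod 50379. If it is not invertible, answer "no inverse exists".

22783

Extended Euclidean algorithm:
50379 = 7×6877 + 2240
6877 = 3×2240 + 157
2240 = 14×157 + 42
157 = 3×42 + 31
42 = 1×31 + 11
31 = 2×11 + 9
11 = 1×9 + 2
9 = 4×2 + 1
2 = 2×1 + 0
The gcd is 1. Working backward:
1 = 9 − 4·2
1 = −4·11 + 5·9
1 = 5·31 − 14·11
1 = −14·42 + 19·31
1 = 19·157 − 71·42
1 = −71·2240 + 1013·157
1 = 1013·6877 − 3110·2240
1 = −3110·50379 + 22783·6877
So 6877·22783 ≡ 1 (mod 50379).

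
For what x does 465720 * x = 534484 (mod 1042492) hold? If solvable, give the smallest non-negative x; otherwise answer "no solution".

First find gcd(465720, 1042492):
1042492 = 2×465720 + 111052
465720 = 4×111052 + 21512
111052 = 5×21512 + 3492
21512 = 6×3492 + 560
3492 = 6×560 + 132
560 = 4×132 + 32
132 = 4×32 + 4
32 = 8×4 + 0
gcd = 4 and 4 | 534484, so solutions exist. Divide through by 4: 116430x ≡ 133621 (mod 260623).
Now find 116430⁻¹ mod 260623:
260623 = 2·116430 + 27763
116430 = 4·27763 + 5378
27763 = 5·5378 + 873
5378 = 6·873 + 140
873 = 6·140 + 33
140 = 4·33 + 8
33 = 4·8 + 1
8 = 8·1 + 0
Back-substitute:
1 = 33 − 4·8
1 = −4·140 + 17·33
1 = 17·873 − 106·140
1 = −106·5378 + 653·873
1 = 653·27763 − 3371·5378
1 = −3371·116430 + 14137·27763
1 = 14137·260623 − 31645·116430
So 116430·(-31645) ≡ 1 (mod 260623), i.e. 116430⁻¹ ≡ 228978.
Then x ≡ 228978·133621 ≡ 171630 (mod 260623); the smallest non-negative solution is x = 171630.

171630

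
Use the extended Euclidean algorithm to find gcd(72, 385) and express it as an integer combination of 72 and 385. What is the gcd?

1

Apply Euclid's algorithm to 385 and 72:
385 = 5*72 + 25
72 = 2*25 + 22
25 = 1*22 + 3
22 = 7*3 + 1
3 = 3*1 + 0
gcd(72, 385) = 1.
Back-substituting:
1 = 22 − 7·3
1 = −7·25 + 8·22
1 = 8·72 − 23·25
1 = −23·385 + 123·72
So 1 = (-23)·385 + (123)·72.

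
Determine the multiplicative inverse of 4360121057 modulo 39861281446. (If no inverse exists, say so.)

38273852557

Run Euclid on (39861281446, 4360121057):
39861281446 = 9×4360121057 + 620191933
4360121057 = 7×620191933 + 18777526
620191933 = 33×18777526 + 533575
18777526 = 35×533575 + 102401
533575 = 5×102401 + 21570
102401 = 4×21570 + 16121
21570 = 1×16121 + 5449
16121 = 2×5449 + 5223
5449 = 1×5223 + 226
5223 = 23×226 + 25
226 = 9×25 + 1
25 = 25×1 + 0
Since gcd(4360121057, 39861281446) = 1, back-substitute to write 1 as a combination:
1 = 226 − 9·25
1 = −9·5223 + 208·226
1 = 208·5449 − 217·5223
1 = −217·16121 + 642·5449
1 = 642·21570 − 859·16121
1 = −859·102401 + 4078·21570
1 = 4078·533575 − 21249·102401
1 = −21249·18777526 + 747793·533575
1 = 747793·620191933 − 24698418·18777526
1 = −24698418·4360121057 + 173636719·620191933
1 = 173636719·39861281446 − 1587428889·4360121057
Thus 4360121057·(-1587428889) ≡ 1 (mod 39861281446); reducing, -1587428889 mod 39861281446 = 38273852557.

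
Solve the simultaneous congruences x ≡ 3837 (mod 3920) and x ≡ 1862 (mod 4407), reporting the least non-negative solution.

Write x = 3837 + 3920·k. Then 3920·k ≡ 1862 − 3837 ≡ 2432 (mod 4407).
Need 3920⁻¹ mod 4407. Extended Euclid on (4407, 3920):
4407 = 1×3920 + 487
3920 = 8×487 + 24
487 = 20×24 + 7
24 = 3×7 + 3
7 = 2×3 + 1
3 = 3×1 + 0
Back-substitute:
1 = 7 − 2·3
1 = −2·24 + 7·7
1 = 7·487 − 142·24
1 = −142·3920 + 1143·487
1 = 1143·4407 − 1285·3920
3920⁻¹ ≡ 3122 (mod 4407), so k ≡ 3122·2432 ≡ 3850 (mod 4407).
x = 3837 + 3920·3850 = 15095837.

15095837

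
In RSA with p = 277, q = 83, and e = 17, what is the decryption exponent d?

φ(n) = (p−1)(q−1) = 276·82 = 22632.
Need d with 17·d ≡ 1 (mod 22632). Apply the extended Euclidean algorithm:
22632 = 1331·17 + 5
17 = 3·5 + 2
5 = 2·2 + 1
2 = 2·1 + 0
Back-substitute:
1 = 5 − 2·2
1 = −2·17 + 7·5
1 = 7·22632 − 9319·17
So 17·(-9319) ≡ 1 (mod 22632), hence d ≡ -9319 ≡ 13313 (mod 22632).

13313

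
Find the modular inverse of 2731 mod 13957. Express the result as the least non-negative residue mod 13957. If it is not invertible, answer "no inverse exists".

Extended Euclidean algorithm:
13957 = 5·2731 + 302
2731 = 9·302 + 13
302 = 23·13 + 3
13 = 4·3 + 1
3 = 3·1 + 0
Since gcd(2731, 13957) = 1, back-substitute to write 1 as a combination:
1 = 13 − 4·3
1 = −4·302 + 93·13
1 = 93·2731 − 841·302
1 = −841·13957 + 4298·2731
So 2731·4298 ≡ 1 (mod 13957).

4298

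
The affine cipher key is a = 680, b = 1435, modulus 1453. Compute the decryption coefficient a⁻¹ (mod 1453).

gcd(1453, 680) by repeated division:
1453 = 2*680 + 93
680 = 7*93 + 29
93 = 3*29 + 6
29 = 4*6 + 5
6 = 1*5 + 1
5 = 5*1 + 0
gcd = 1, so the inverse exists. Back-substitute:
1 = 6 − 5
1 = −29 + 5·6
1 = 5·93 − 16·29
1 = −16·680 + 117·93
1 = 117·1453 − 250·680
Thus 680·(-250) ≡ 1 (mod 1453); reducing, -250 mod 1453 = 1203.

1203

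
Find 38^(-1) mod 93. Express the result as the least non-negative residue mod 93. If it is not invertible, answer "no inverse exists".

71

Extended Euclidean algorithm:
93 = 2·38 + 17
38 = 2·17 + 4
17 = 4·4 + 1
4 = 4·1 + 0
gcd = 1, so the inverse exists. Back-substitute:
1 = 17 − 4·4
1 = −4·38 + 9·17
1 = 9·93 − 22·38
Hence 38⁻¹ ≡ -22 ≡ 71 (mod 93).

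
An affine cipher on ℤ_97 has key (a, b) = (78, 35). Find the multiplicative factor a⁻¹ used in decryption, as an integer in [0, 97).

51

Apply the Euclidean algorithm to 97 and 78:
97 = 1×78 + 19
78 = 4×19 + 2
19 = 9×2 + 1
2 = 2×1 + 0
gcd = 1, so the inverse exists. Back-substitute:
1 = 19 − 9·2
1 = −9·78 + 37·19
1 = 37·97 − 46·78
So 78·(-46) ≡ 1 (mod 97), and -46 ≡ 51 (mod 97).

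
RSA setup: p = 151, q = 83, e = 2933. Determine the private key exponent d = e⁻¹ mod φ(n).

8597

φ(n) = (p−1)(q−1) = 150·82 = 12300.
Need d with 2933·d ≡ 1 (mod 12300). Apply the extended Euclidean algorithm:
12300 = 4×2933 + 568
2933 = 5×568 + 93
568 = 6×93 + 10
93 = 9×10 + 3
10 = 3×3 + 1
3 = 3×1 + 0
Back-substitute:
1 = 10 − 3·3
1 = −3·93 + 28·10
1 = 28·568 − 171·93
1 = −171·2933 + 883·568
1 = 883·12300 − 3703·2933
So 2933·(-3703) ≡ 1 (mod 12300), hence d ≡ -3703 ≡ 8597 (mod 12300).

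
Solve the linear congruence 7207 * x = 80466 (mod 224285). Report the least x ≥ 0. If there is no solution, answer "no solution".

178518

First find gcd(7207, 224285):
224285 = 31×7207 + 868
7207 = 8×868 + 263
868 = 3×263 + 79
263 = 3×79 + 26
79 = 3×26 + 1
26 = 26×1 + 0
gcd = 1, so a unique solution mod 224285 exists.
Back-substitute for the Bézout coefficients:
1 = 79 − 3·26
1 = −3·263 + 10·79
1 = 10·868 − 33·263
1 = −33·7207 + 274·868
1 = 274·224285 − 8527·7207
So 7207·(-8527) ≡ 1 (mod 224285), giving 7207⁻¹ ≡ 215758.
x ≡ 7207⁻¹·80466 ≡ 215758·80466 ≡ 178518 (mod 224285).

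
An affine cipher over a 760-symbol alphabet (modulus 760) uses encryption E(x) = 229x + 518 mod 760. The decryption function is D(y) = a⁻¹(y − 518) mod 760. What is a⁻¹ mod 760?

gcd(760, 229) by repeated division:
760 = 3×229 + 73
229 = 3×73 + 10
73 = 7×10 + 3
10 = 3×3 + 1
3 = 3×1 + 0
gcd = 1, so the inverse exists. Back-substitute:
1 = 10 − 3·3
1 = −3·73 + 22·10
1 = 22·229 − 69·73
1 = −69·760 + 229·229
So 229·229 ≡ 1 (mod 760).

229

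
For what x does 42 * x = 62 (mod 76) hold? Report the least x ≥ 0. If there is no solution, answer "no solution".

25

First find gcd(42, 76):
76 = 1*42 + 34
42 = 1*34 + 8
34 = 4*8 + 2
8 = 4*2 + 0
gcd = 2 and 2 | 62, so solutions exist. Divide through by 2: 21x ≡ 31 (mod 38).
Now find 21⁻¹ mod 38:
38 = 1×21 + 17
21 = 1×17 + 4
17 = 4×4 + 1
4 = 4×1 + 0
Back-substitute:
1 = 17 − 4·4
1 = −4·21 + 5·17
1 = 5·38 − 9·21
So 21·(-9) ≡ 1 (mod 38), i.e. 21⁻¹ ≡ 29.
Then x ≡ 29·31 ≡ 25 (mod 38); the smallest non-negative solution is x = 25.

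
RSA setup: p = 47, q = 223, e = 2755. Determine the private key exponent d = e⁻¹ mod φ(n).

9163

φ(n) = (p−1)(q−1) = 46·222 = 10212.
Need d with 2755·d ≡ 1 (mod 10212). Apply the extended Euclidean algorithm:
10212 = 3*2755 + 1947
2755 = 1*1947 + 808
1947 = 2*808 + 331
808 = 2*331 + 146
331 = 2*146 + 39
146 = 3*39 + 29
39 = 1*29 + 10
29 = 2*10 + 9
10 = 1*9 + 1
9 = 9*1 + 0
Back-substitute:
1 = 10 − 9
1 = −29 + 3·10
1 = 3·39 − 4·29
1 = −4·146 + 15·39
1 = 15·331 − 34·146
1 = −34·808 + 83·331
1 = 83·1947 − 200·808
1 = −200·2755 + 283·1947
1 = 283·10212 − 1049·2755
So 2755·(-1049) ≡ 1 (mod 10212), hence d ≡ -1049 ≡ 9163 (mod 10212).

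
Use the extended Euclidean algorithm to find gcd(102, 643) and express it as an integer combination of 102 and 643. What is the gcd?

Apply Euclid's algorithm to 643 and 102:
643 = 6*102 + 31
102 = 3*31 + 9
31 = 3*9 + 4
9 = 2*4 + 1
4 = 4*1 + 0
gcd(102, 643) = 1.
Back-substituting:
1 = 9 − 2·4
1 = −2·31 + 7·9
1 = 7·102 − 23·31
1 = −23·643 + 145·102
So 1 = (-23)·643 + (145)·102.

1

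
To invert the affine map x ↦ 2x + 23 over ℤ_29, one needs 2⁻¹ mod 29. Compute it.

15

Apply the Euclidean algorithm to 29 and 2:
29 = 14·2 + 1
2 = 2·1 + 0
Since gcd(2, 29) = 1, back-substitute to write 1 as a combination:
1 = 29 − 14·2
So 2·(-14) ≡ 1 (mod 29), and -14 ≡ 15 (mod 29).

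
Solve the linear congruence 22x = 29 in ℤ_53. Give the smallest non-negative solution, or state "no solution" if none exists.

23

First find gcd(22, 53):
53 = 2×22 + 9
22 = 2×9 + 4
9 = 2×4 + 1
4 = 4×1 + 0
gcd = 1, so a unique solution mod 53 exists.
Back-substitute for the Bézout coefficients:
1 = 9 − 2·4
1 = −2·22 + 5·9
1 = 5·53 − 12·22
So 22·(-12) ≡ 1 (mod 53), giving 22⁻¹ ≡ 41.
x ≡ 22⁻¹·29 ≡ 41·29 ≡ 23 (mod 53).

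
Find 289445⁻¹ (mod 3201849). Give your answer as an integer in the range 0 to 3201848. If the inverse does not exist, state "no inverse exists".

3018341

gcd(3201849, 289445) by repeated division:
3201849 = 11·289445 + 17954
289445 = 16·17954 + 2181
17954 = 8·2181 + 506
2181 = 4·506 + 157
506 = 3·157 + 35
157 = 4·35 + 17
35 = 2·17 + 1
17 = 17·1 + 0
gcd = 1, so the inverse exists. Back-substitute:
1 = 35 − 2·17
1 = −2·157 + 9·35
1 = 9·506 − 29·157
1 = −29·2181 + 125·506
1 = 125·17954 − 1029·2181
1 = −1029·289445 + 16589·17954
1 = 16589·3201849 − 183508·289445
Hence 289445⁻¹ ≡ -183508 ≡ 3018341 (mod 3201849).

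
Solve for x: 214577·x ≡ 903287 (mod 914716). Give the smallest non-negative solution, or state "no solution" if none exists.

8871

First find gcd(214577, 914716):
914716 = 4·214577 + 56408
214577 = 3·56408 + 45353
56408 = 1·45353 + 11055
45353 = 4·11055 + 1133
11055 = 9·1133 + 858
1133 = 1·858 + 275
858 = 3·275 + 33
275 = 8·33 + 11
33 = 3·11 + 0
gcd = 11 and 11 | 903287, so solutions exist. Divide through by 11: 19507x ≡ 82117 (mod 83156).
Now find 19507⁻¹ mod 83156:
83156 = 4*19507 + 5128
19507 = 3*5128 + 4123
5128 = 1*4123 + 1005
4123 = 4*1005 + 103
1005 = 9*103 + 78
103 = 1*78 + 25
78 = 3*25 + 3
25 = 8*3 + 1
3 = 3*1 + 0
Back-substitute:
1 = 25 − 8·3
1 = −8·78 + 25·25
1 = 25·103 − 33·78
1 = −33·1005 + 322·103
1 = 322·4123 − 1321·1005
1 = −1321·5128 + 1643·4123
1 = 1643·19507 − 6250·5128
1 = −6250·83156 + 26643·19507
So 19507⁻¹ ≡ 26643 (mod 83156).
Then x ≡ 26643·82117 ≡ 8871 (mod 83156); the smallest non-negative solution is x = 8871.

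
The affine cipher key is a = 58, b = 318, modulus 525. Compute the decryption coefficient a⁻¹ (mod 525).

172

Run Euclid on (525, 58):
525 = 9·58 + 3
58 = 19·3 + 1
3 = 3·1 + 0
Since gcd(58, 525) = 1, back-substitute to write 1 as a combination:
1 = 58 − 19·3
1 = −19·525 + 172·58
So 58·172 ≡ 1 (mod 525).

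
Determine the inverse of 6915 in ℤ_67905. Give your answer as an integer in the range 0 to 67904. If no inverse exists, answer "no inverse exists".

Compute gcd(6915, 67905):
67905 = 9·6915 + 5670
6915 = 1·5670 + 1245
5670 = 4·1245 + 690
1245 = 1·690 + 555
690 = 1·555 + 135
555 = 4·135 + 15
135 = 9·15 + 0
Since gcd = 15 > 1, 6915 is not a unit mod 67905.

no inverse exists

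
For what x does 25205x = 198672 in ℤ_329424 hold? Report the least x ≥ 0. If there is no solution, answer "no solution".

First find gcd(25205, 329424):
329424 = 13×25205 + 1759
25205 = 14×1759 + 579
1759 = 3×579 + 22
579 = 26×22 + 7
22 = 3×7 + 1
7 = 7×1 + 0
gcd = 1, so a unique solution mod 329424 exists.
Back-substitute for the Bézout coefficients:
1 = 22 − 3·7
1 = −3·579 + 79·22
1 = 79·1759 − 240·579
1 = −240·25205 + 3439·1759
1 = 3439·329424 − 44947·25205
So 25205·(-44947) ≡ 1 (mod 329424), giving 25205⁻¹ ≡ 284477.
x ≡ 25205⁻¹·198672 ≡ 284477·198672 ≡ 315408 (mod 329424).

315408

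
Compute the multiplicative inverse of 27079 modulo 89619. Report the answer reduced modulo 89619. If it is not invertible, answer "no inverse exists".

68524

Apply the Euclidean algorithm to 89619 and 27079:
89619 = 3*27079 + 8382
27079 = 3*8382 + 1933
8382 = 4*1933 + 650
1933 = 2*650 + 633
650 = 1*633 + 17
633 = 37*17 + 4
17 = 4*4 + 1
4 = 4*1 + 0
gcd = 1, so the inverse exists. Back-substitute:
1 = 17 − 4·4
1 = −4·633 + 149·17
1 = 149·650 − 153·633
1 = −153·1933 + 455·650
1 = 455·8382 − 1973·1933
1 = −1973·27079 + 6374·8382
1 = 6374·89619 − 21095·27079
Thus 27079·(-21095) ≡ 1 (mod 89619); reducing, -21095 mod 89619 = 68524.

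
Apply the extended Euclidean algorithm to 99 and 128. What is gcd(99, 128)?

Euclidean algorithm:
128 = 1×99 + 29
99 = 3×29 + 12
29 = 2×12 + 5
12 = 2×5 + 2
5 = 2×2 + 1
2 = 2×1 + 0
gcd(99, 128) = 1.
Back-substituting:
1 = 5 − 2·2
1 = −2·12 + 5·5
1 = 5·29 − 12·12
1 = −12·99 + 41·29
1 = 41·128 − 53·99
So 1 = (41)·128 + (-53)·99.

1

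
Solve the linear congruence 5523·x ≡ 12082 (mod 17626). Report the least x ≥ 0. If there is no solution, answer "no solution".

First find gcd(5523, 17626):
17626 = 3×5523 + 1057
5523 = 5×1057 + 238
1057 = 4×238 + 105
238 = 2×105 + 28
105 = 3×28 + 21
28 = 1×21 + 7
21 = 3×7 + 0
gcd = 7 and 7 | 12082, so solutions exist. Divide through by 7: 789x ≡ 1726 (mod 2518).
Now find 789⁻¹ mod 2518:
2518 = 3×789 + 151
789 = 5×151 + 34
151 = 4×34 + 15
34 = 2×15 + 4
15 = 3×4 + 3
4 = 1×3 + 1
3 = 3×1 + 0
Back-substitute:
1 = 4 − 3
1 = −15 + 4·4
1 = 4·34 − 9·15
1 = −9·151 + 40·34
1 = 40·789 − 209·151
1 = −209·2518 + 667·789
So 789⁻¹ ≡ 667 (mod 2518).
Then x ≡ 667·1726 ≡ 516 (mod 2518); the smallest non-negative solution is x = 516.

516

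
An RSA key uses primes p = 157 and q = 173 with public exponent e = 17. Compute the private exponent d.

22097

φ(n) = (p−1)(q−1) = 156·172 = 26832.
Need d with 17·d ≡ 1 (mod 26832). Apply the extended Euclidean algorithm:
26832 = 1578×17 + 6
17 = 2×6 + 5
6 = 1×5 + 1
5 = 5×1 + 0
Back-substitute:
1 = 6 − 5
1 = −17 + 3·6
1 = 3·26832 − 4735·17
So 17·(-4735) ≡ 1 (mod 26832), hence d ≡ -4735 ≡ 22097 (mod 26832).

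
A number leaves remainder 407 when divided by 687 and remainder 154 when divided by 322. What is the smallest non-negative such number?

47810

Write x = 407 + 687·k. Then 687·k ≡ 154 − 407 ≡ 69 (mod 322).
Need 687⁻¹ mod 322. Extended Euclid on (322, 43):
322 = 7*43 + 21
43 = 2*21 + 1
21 = 21*1 + 0
Back-substitute:
1 = 43 − 2·21
1 = −2·322 + 15·43
687⁻¹ ≡ 15 (mod 322), so k ≡ 15·69 ≡ 69 (mod 322).
x = 407 + 687·69 = 47810.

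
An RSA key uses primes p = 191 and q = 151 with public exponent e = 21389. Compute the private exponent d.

509

φ(n) = (p−1)(q−1) = 190·150 = 28500.
Need d with 21389·d ≡ 1 (mod 28500). Apply the extended Euclidean algorithm:
28500 = 1·21389 + 7111
21389 = 3·7111 + 56
7111 = 126·56 + 55
56 = 1·55 + 1
55 = 55·1 + 0
Back-substitute:
1 = 56 − 55
1 = −7111 + 127·56
1 = 127·21389 − 382·7111
1 = −382·28500 + 509·21389
So 21389·509 ≡ 1 (mod 28500), hence d = 509.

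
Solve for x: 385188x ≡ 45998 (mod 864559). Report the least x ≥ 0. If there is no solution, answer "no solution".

First find gcd(385188, 864559):
864559 = 2*385188 + 94183
385188 = 4*94183 + 8456
94183 = 11*8456 + 1167
8456 = 7*1167 + 287
1167 = 4*287 + 19
287 = 15*19 + 2
19 = 9*2 + 1
2 = 2*1 + 0
gcd = 1, so a unique solution mod 864559 exists.
Back-substitute for the Bézout coefficients:
1 = 19 − 9·2
1 = −9·287 + 136·19
1 = 136·1167 − 553·287
1 = −553·8456 + 4007·1167
1 = 4007·94183 − 44630·8456
1 = −44630·385188 + 182527·94183
1 = 182527·864559 − 409684·385188
So 385188·(-409684) ≡ 1 (mod 864559), giving 385188⁻¹ ≡ 454875.
x ≡ 385188⁻¹·45998 ≡ 454875·45998 ≡ 147891 (mod 864559).

147891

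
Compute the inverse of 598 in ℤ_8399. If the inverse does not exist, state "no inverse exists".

Run Euclid on (8399, 598):
8399 = 14×598 + 27
598 = 22×27 + 4
27 = 6×4 + 3
4 = 1×3 + 1
3 = 3×1 + 0
The gcd is 1. Working backward:
1 = 4 − 3
1 = −27 + 7·4
1 = 7·598 − 155·27
1 = −155·8399 + 2177·598
So 598·2177 ≡ 1 (mod 8399).

2177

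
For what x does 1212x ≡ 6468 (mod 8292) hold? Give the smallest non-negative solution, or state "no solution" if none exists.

First find gcd(1212, 8292):
8292 = 6×1212 + 1020
1212 = 1×1020 + 192
1020 = 5×192 + 60
192 = 3×60 + 12
60 = 5×12 + 0
gcd = 12 and 12 | 6468, so solutions exist. Divide through by 12: 101x ≡ 539 (mod 691).
Now find 101⁻¹ mod 691:
691 = 6×101 + 85
101 = 1×85 + 16
85 = 5×16 + 5
16 = 3×5 + 1
5 = 5×1 + 0
Back-substitute:
1 = 16 − 3·5
1 = −3·85 + 16·16
1 = 16·101 − 19·85
1 = −19·691 + 130·101
So 101⁻¹ ≡ 130 (mod 691).
Then x ≡ 130·539 ≡ 279 (mod 691); the smallest non-negative solution is x = 279.

279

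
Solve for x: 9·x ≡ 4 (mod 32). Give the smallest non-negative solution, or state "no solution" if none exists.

First find gcd(9, 32):
32 = 3*9 + 5
9 = 1*5 + 4
5 = 1*4 + 1
4 = 4*1 + 0
gcd = 1, so a unique solution mod 32 exists.
Back-substitute for the Bézout coefficients:
1 = 5 − 4
1 = −9 + 2·5
1 = 2·32 − 7·9
So 9·(-7) ≡ 1 (mod 32), giving 9⁻¹ ≡ 25.
x ≡ 9⁻¹·4 ≡ 25·4 ≡ 4 (mod 32).

4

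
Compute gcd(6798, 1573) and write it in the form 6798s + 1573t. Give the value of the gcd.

11

Euclidean algorithm:
6798 = 4·1573 + 506
1573 = 3·506 + 55
506 = 9·55 + 11
55 = 5·11 + 0
gcd(6798, 1573) = 11.
Back-substituting:
11 = 506 − 9·55
11 = −9·1573 + 28·506
11 = 28·6798 − 121·1573
So 11 = (28)·6798 + (-121)·1573.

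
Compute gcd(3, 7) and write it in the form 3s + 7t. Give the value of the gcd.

1

Euclidean algorithm:
7 = 2×3 + 1
3 = 3×1 + 0
gcd(3, 7) = 1.
Working backward:
1 = 7 − 2·3
So 1 = (1)·7 + (-2)·3.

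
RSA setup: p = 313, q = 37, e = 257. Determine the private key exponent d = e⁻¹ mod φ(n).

8129

φ(n) = (p−1)(q−1) = 312·36 = 11232.
Need d with 257·d ≡ 1 (mod 11232). Apply the extended Euclidean algorithm:
11232 = 43*257 + 181
257 = 1*181 + 76
181 = 2*76 + 29
76 = 2*29 + 18
29 = 1*18 + 11
18 = 1*11 + 7
11 = 1*7 + 4
7 = 1*4 + 3
4 = 1*3 + 1
3 = 3*1 + 0
Back-substitute:
1 = 4 − 3
1 = −7 + 2·4
1 = 2·11 − 3·7
1 = −3·18 + 5·11
1 = 5·29 − 8·18
1 = −8·76 + 21·29
1 = 21·181 − 50·76
1 = −50·257 + 71·181
1 = 71·11232 − 3103·257
So 257·(-3103) ≡ 1 (mod 11232), hence d ≡ -3103 ≡ 8129 (mod 11232).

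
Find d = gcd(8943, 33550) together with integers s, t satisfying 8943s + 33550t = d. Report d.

Apply Euclid's algorithm to 33550 and 8943:
33550 = 3×8943 + 6721
8943 = 1×6721 + 2222
6721 = 3×2222 + 55
2222 = 40×55 + 22
55 = 2×22 + 11
22 = 2×11 + 0
gcd(8943, 33550) = 11.
Back-substituting:
11 = 55 − 2·22
11 = −2·2222 + 81·55
11 = 81·6721 − 245·2222
11 = −245·8943 + 326·6721
11 = 326·33550 − 1223·8943
So 11 = (326)·33550 + (-1223)·8943.

11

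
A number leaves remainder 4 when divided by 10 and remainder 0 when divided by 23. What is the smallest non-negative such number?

Write x = 4 + 10·k. Then 10·k ≡ 0 − 4 ≡ 19 (mod 23).
Need 10⁻¹ mod 23. Extended Euclid on (23, 10):
23 = 2·10 + 3
10 = 3·3 + 1
3 = 3·1 + 0
Back-substitute:
1 = 10 − 3·3
1 = −3·23 + 7·10
10⁻¹ ≡ 7 (mod 23), so k ≡ 7·19 ≡ 18 (mod 23).
x = 4 + 10·18 = 184.

184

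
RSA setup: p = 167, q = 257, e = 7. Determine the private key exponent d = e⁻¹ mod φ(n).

6071

φ(n) = (p−1)(q−1) = 166·256 = 42496.
Need d with 7·d ≡ 1 (mod 42496). Apply the extended Euclidean algorithm:
42496 = 6070·7 + 6
7 = 1·6 + 1
6 = 6·1 + 0
Back-substitute:
1 = 7 − 6
1 = −42496 + 6071·7
So 7·6071 ≡ 1 (mod 42496), hence d = 6071.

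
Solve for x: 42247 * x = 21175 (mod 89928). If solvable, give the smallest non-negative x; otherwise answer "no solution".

First find gcd(42247, 89928):
89928 = 2*42247 + 5434
42247 = 7*5434 + 4209
5434 = 1*4209 + 1225
4209 = 3*1225 + 534
1225 = 2*534 + 157
534 = 3*157 + 63
157 = 2*63 + 31
63 = 2*31 + 1
31 = 31*1 + 0
gcd = 1, so a unique solution mod 89928 exists.
Back-substitute for the Bézout coefficients:
1 = 63 − 2·31
1 = −2·157 + 5·63
1 = 5·534 − 17·157
1 = −17·1225 + 39·534
1 = 39·4209 − 134·1225
1 = −134·5434 + 173·4209
1 = 173·42247 − 1345·5434
1 = −1345·89928 + 2863·42247
So 42247·(2863) ≡ 1 (mod 89928), giving 42247⁻¹ ≡ 2863.
x ≡ 42247⁻¹·21175 ≡ 2863·21175 ≡ 12553 (mod 89928).

12553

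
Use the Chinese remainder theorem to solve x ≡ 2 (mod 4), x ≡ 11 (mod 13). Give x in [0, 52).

50

Write x = 2 + 4·k. Then 4·k ≡ 11 − 2 ≡ 9 (mod 13).
Need 4⁻¹ mod 13. Extended Euclid on (13, 4):
13 = 3·4 + 1
4 = 4·1 + 0
Back-substitute:
1 = 13 − 3·4
4⁻¹ ≡ 10 (mod 13), so k ≡ 10·9 ≡ 12 (mod 13).
x = 2 + 4·12 = 50.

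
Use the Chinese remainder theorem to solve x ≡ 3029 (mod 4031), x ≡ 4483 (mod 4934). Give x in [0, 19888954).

Write x = 3029 + 4031·k. Then 4031·k ≡ 4483 − 3029 ≡ 1454 (mod 4934).
Need 4031⁻¹ mod 4934. Extended Euclid on (4934, 4031):
4934 = 1*4031 + 903
4031 = 4*903 + 419
903 = 2*419 + 65
419 = 6*65 + 29
65 = 2*29 + 7
29 = 4*7 + 1
7 = 7*1 + 0
Back-substitute:
1 = 29 − 4·7
1 = −4·65 + 9·29
1 = 9·419 − 58·65
1 = −58·903 + 125·419
1 = 125·4031 − 558·903
1 = −558·4934 + 683·4031
4031⁻¹ ≡ 683 (mod 4934), so k ≡ 683·1454 ≡ 1348 (mod 4934).
x = 3029 + 4031·1348 = 5436817.

5436817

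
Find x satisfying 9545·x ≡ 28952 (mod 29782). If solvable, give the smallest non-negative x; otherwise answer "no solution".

9064

First find gcd(9545, 29782):
29782 = 3×9545 + 1147
9545 = 8×1147 + 369
1147 = 3×369 + 40
369 = 9×40 + 9
40 = 4×9 + 4
9 = 2×4 + 1
4 = 4×1 + 0
gcd = 1, so a unique solution mod 29782 exists.
Back-substitute for the Bézout coefficients:
1 = 9 − 2·4
1 = −2·40 + 9·9
1 = 9·369 − 83·40
1 = −83·1147 + 258·369
1 = 258·9545 − 2147·1147
1 = −2147·29782 + 6699·9545
So 9545·(6699) ≡ 1 (mod 29782), giving 9545⁻¹ ≡ 6699.
x ≡ 9545⁻¹·28952 ≡ 6699·28952 ≡ 9064 (mod 29782).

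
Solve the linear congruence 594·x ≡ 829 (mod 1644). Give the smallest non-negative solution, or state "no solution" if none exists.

gcd(594, 1644):
1644 = 2·594 + 456
594 = 1·456 + 138
456 = 3·138 + 42
138 = 3·42 + 12
42 = 3·12 + 6
12 = 2·6 + 0
gcd = 6, but 6 ∤ 829, so the congruence has no solution.

no solution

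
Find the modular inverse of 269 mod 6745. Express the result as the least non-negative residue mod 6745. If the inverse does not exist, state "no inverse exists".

3034

Apply the Euclidean algorithm to 6745 and 269:
6745 = 25*269 + 20
269 = 13*20 + 9
20 = 2*9 + 2
9 = 4*2 + 1
2 = 2*1 + 0
The gcd is 1. Working backward:
1 = 9 − 4·2
1 = −4·20 + 9·9
1 = 9·269 − 121·20
1 = −121·6745 + 3034·269
So 269·3034 ≡ 1 (mod 6745).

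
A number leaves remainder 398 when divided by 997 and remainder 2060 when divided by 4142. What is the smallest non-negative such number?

Write x = 398 + 997·k. Then 997·k ≡ 2060 − 398 ≡ 1662 (mod 4142).
Need 997⁻¹ mod 4142. Extended Euclid on (4142, 997):
4142 = 4*997 + 154
997 = 6*154 + 73
154 = 2*73 + 8
73 = 9*8 + 1
8 = 8*1 + 0
Back-substitute:
1 = 73 − 9·8
1 = −9·154 + 19·73
1 = 19·997 − 123·154
1 = −123·4142 + 511·997
997⁻¹ ≡ 511 (mod 4142), so k ≡ 511·1662 ≡ 172 (mod 4142).
x = 398 + 997·172 = 171882.

171882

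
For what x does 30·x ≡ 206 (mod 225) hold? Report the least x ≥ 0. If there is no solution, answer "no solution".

gcd(30, 225):
225 = 7×30 + 15
30 = 2×15 + 0
gcd = 15, but 15 ∤ 206, so the congruence has no solution.

no solution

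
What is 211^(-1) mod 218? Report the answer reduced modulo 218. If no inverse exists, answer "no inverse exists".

31

gcd(218, 211) by repeated division:
218 = 1×211 + 7
211 = 30×7 + 1
7 = 7×1 + 0
The gcd is 1. Working backward:
1 = 211 − 30·7
1 = −30·218 + 31·211
So 211·31 ≡ 1 (mod 218).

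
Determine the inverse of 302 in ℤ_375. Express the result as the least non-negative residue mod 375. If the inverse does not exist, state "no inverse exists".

Apply the Euclidean algorithm to 375 and 302:
375 = 1*302 + 73
302 = 4*73 + 10
73 = 7*10 + 3
10 = 3*3 + 1
3 = 3*1 + 0
gcd = 1, so the inverse exists. Back-substitute:
1 = 10 − 3·3
1 = −3·73 + 22·10
1 = 22·302 − 91·73
1 = −91·375 + 113·302
So 302·113 ≡ 1 (mod 375).

113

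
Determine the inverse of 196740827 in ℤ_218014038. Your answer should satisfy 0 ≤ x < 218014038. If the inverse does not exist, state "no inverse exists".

Extended Euclidean algorithm:
218014038 = 1*196740827 + 21273211
196740827 = 9*21273211 + 5281928
21273211 = 4*5281928 + 145499
5281928 = 36*145499 + 43964
145499 = 3*43964 + 13607
43964 = 3*13607 + 3143
13607 = 4*3143 + 1035
3143 = 3*1035 + 38
1035 = 27*38 + 9
38 = 4*9 + 2
9 = 4*2 + 1
2 = 2*1 + 0
gcd = 1, so the inverse exists. Back-substitute:
1 = 9 − 4·2
1 = −4·38 + 17·9
1 = 17·1035 − 463·38
1 = −463·3143 + 1406·1035
1 = 1406·13607 − 6087·3143
1 = −6087·43964 + 19667·13607
1 = 19667·145499 − 65088·43964
1 = −65088·5281928 + 2362835·145499
1 = 2362835·21273211 − 9516428·5281928
1 = −9516428·196740827 + 88010687·21273211
1 = 88010687·218014038 − 97527115·196740827
Hence 196740827⁻¹ ≡ -97527115 ≡ 120486923 (mod 218014038).

120486923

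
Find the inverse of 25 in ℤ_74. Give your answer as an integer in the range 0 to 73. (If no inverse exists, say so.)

3

gcd(74, 25) by repeated division:
74 = 2×25 + 24
25 = 1×24 + 1
24 = 24×1 + 0
The gcd is 1. Working backward:
1 = 25 − 24
1 = −74 + 3·25
So 25·3 ≡ 1 (mod 74).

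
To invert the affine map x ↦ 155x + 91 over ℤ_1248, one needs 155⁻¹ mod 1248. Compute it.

Extended Euclidean algorithm:
1248 = 8*155 + 8
155 = 19*8 + 3
8 = 2*3 + 2
3 = 1*2 + 1
2 = 2*1 + 0
The gcd is 1. Working backward:
1 = 3 − 2
1 = −8 + 3·3
1 = 3·155 − 58·8
1 = −58·1248 + 467·155
So 155·467 ≡ 1 (mod 1248).

467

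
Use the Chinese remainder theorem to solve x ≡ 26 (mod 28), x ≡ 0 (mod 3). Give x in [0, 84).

Write x = 26 + 28·k. Then 28·k ≡ 0 − 26 ≡ 1 (mod 3).
Need 28⁻¹ mod 3. Extended Euclid on (3, 1):
3 = 3*1 + 0
28⁻¹ ≡ 1 (mod 3), so k ≡ 1·1 ≡ 1 (mod 3).
x = 26 + 28·1 = 54.

54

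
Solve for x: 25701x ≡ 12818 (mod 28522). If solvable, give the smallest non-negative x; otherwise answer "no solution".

First find gcd(25701, 28522):
28522 = 1·25701 + 2821
25701 = 9·2821 + 312
2821 = 9·312 + 13
312 = 24·13 + 0
gcd = 13 and 13 | 12818, so solutions exist. Divide through by 13: 1977x ≡ 986 (mod 2194).
Now find 1977⁻¹ mod 2194:
2194 = 1*1977 + 217
1977 = 9*217 + 24
217 = 9*24 + 1
24 = 24*1 + 0
Back-substitute:
1 = 217 − 9·24
1 = −9·1977 + 82·217
1 = 82·2194 − 91·1977
So 1977·(-91) ≡ 1 (mod 2194), i.e. 1977⁻¹ ≡ 2103.
Then x ≡ 2103·986 ≡ 228 (mod 2194); the smallest non-negative solution is x = 228.

228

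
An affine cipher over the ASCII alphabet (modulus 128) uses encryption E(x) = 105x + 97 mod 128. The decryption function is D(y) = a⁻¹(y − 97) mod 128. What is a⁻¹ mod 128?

89

gcd(128, 105) by repeated division:
128 = 1*105 + 23
105 = 4*23 + 13
23 = 1*13 + 10
13 = 1*10 + 3
10 = 3*3 + 1
3 = 3*1 + 0
The gcd is 1. Working backward:
1 = 10 − 3·3
1 = −3·13 + 4·10
1 = 4·23 − 7·13
1 = −7·105 + 32·23
1 = 32·128 − 39·105
Thus 105·(-39) ≡ 1 (mod 128); reducing, -39 mod 128 = 89.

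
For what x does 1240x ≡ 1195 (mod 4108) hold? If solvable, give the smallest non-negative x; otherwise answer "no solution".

gcd(1240, 4108):
4108 = 3*1240 + 388
1240 = 3*388 + 76
388 = 5*76 + 8
76 = 9*8 + 4
8 = 2*4 + 0
gcd = 4, but 4 ∤ 1195, so the congruence has no solution.

no solution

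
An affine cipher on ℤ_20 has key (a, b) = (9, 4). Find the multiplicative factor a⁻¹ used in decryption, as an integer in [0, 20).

9

gcd(20, 9) by repeated division:
20 = 2×9 + 2
9 = 4×2 + 1
2 = 2×1 + 0
Since gcd(9, 20) = 1, back-substitute to write 1 as a combination:
1 = 9 − 4·2
1 = −4·20 + 9·9
So 9·9 ≡ 1 (mod 20).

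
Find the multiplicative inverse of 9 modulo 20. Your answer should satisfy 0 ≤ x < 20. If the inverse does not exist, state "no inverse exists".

9

Extended Euclidean algorithm:
20 = 2·9 + 2
9 = 4·2 + 1
2 = 2·1 + 0
The gcd is 1. Working backward:
1 = 9 − 4·2
1 = −4·20 + 9·9
So 9·9 ≡ 1 (mod 20).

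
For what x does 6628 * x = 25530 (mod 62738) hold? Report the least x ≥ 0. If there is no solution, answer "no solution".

First find gcd(6628, 62738):
62738 = 9*6628 + 3086
6628 = 2*3086 + 456
3086 = 6*456 + 350
456 = 1*350 + 106
350 = 3*106 + 32
106 = 3*32 + 10
32 = 3*10 + 2
10 = 5*2 + 0
gcd = 2 and 2 | 25530, so solutions exist. Divide through by 2: 3314x ≡ 12765 (mod 31369).
Now find 3314⁻¹ mod 31369:
31369 = 9·3314 + 1543
3314 = 2·1543 + 228
1543 = 6·228 + 175
228 = 1·175 + 53
175 = 3·53 + 16
53 = 3·16 + 5
16 = 3·5 + 1
5 = 5·1 + 0
Back-substitute:
1 = 16 − 3·5
1 = −3·53 + 10·16
1 = 10·175 − 33·53
1 = −33·228 + 43·175
1 = 43·1543 − 291·228
1 = −291·3314 + 625·1543
1 = 625·31369 − 5916·3314
So 3314·(-5916) ≡ 1 (mod 31369), i.e. 3314⁻¹ ≡ 25453.
Then x ≡ 25453·12765 ≡ 18812 (mod 31369); the smallest non-negative solution is x = 18812.

18812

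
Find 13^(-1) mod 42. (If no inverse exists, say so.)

13

Extended Euclidean algorithm:
42 = 3×13 + 3
13 = 4×3 + 1
3 = 3×1 + 0
gcd = 1, so the inverse exists. Back-substitute:
1 = 13 − 4·3
1 = −4·42 + 13·13
So 13·13 ≡ 1 (mod 42).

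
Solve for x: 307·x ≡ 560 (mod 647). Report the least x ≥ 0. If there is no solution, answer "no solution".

First find gcd(307, 647):
647 = 2·307 + 33
307 = 9·33 + 10
33 = 3·10 + 3
10 = 3·3 + 1
3 = 3·1 + 0
gcd = 1, so a unique solution mod 647 exists.
Back-substitute for the Bézout coefficients:
1 = 10 − 3·3
1 = −3·33 + 10·10
1 = 10·307 − 93·33
1 = −93·647 + 196·307
So 307·(196) ≡ 1 (mod 647), giving 307⁻¹ ≡ 196.
x ≡ 307⁻¹·560 ≡ 196·560 ≡ 417 (mod 647).

417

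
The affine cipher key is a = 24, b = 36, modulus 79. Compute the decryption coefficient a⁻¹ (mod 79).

56

Extended Euclidean algorithm:
79 = 3×24 + 7
24 = 3×7 + 3
7 = 2×3 + 1
3 = 3×1 + 0
The gcd is 1. Working backward:
1 = 7 − 2·3
1 = −2·24 + 7·7
1 = 7·79 − 23·24
Hence 24⁻¹ ≡ -23 ≡ 56 (mod 79).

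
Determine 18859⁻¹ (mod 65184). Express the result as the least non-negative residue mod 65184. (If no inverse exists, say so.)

46243

gcd(65184, 18859) by repeated division:
65184 = 3·18859 + 8607
18859 = 2·8607 + 1645
8607 = 5·1645 + 382
1645 = 4·382 + 117
382 = 3·117 + 31
117 = 3·31 + 24
31 = 1·24 + 7
24 = 3·7 + 3
7 = 2·3 + 1
3 = 3·1 + 0
Since gcd(18859, 65184) = 1, back-substitute to write 1 as a combination:
1 = 7 − 2·3
1 = −2·24 + 7·7
1 = 7·31 − 9·24
1 = −9·117 + 34·31
1 = 34·382 − 111·117
1 = −111·1645 + 478·382
1 = 478·8607 − 2501·1645
1 = −2501·18859 + 5480·8607
1 = 5480·65184 − 18941·18859
So 18859·(-18941) ≡ 1 (mod 65184), and -18941 ≡ 46243 (mod 65184).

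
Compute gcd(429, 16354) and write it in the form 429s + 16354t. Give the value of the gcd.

13

Apply Euclid's algorithm to 16354 and 429:
16354 = 38·429 + 52
429 = 8·52 + 13
52 = 4·13 + 0
gcd(429, 16354) = 13.
Working backward:
13 = 429 − 8·52
13 = −8·16354 + 305·429
So 13 = (-8)·16354 + (305)·429.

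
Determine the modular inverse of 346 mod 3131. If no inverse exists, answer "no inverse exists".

Extended Euclidean algorithm:
3131 = 9·346 + 17
346 = 20·17 + 6
17 = 2·6 + 5
6 = 1·5 + 1
5 = 5·1 + 0
Since gcd(346, 3131) = 1, back-substitute to write 1 as a combination:
1 = 6 − 5
1 = −17 + 3·6
1 = 3·346 − 61·17
1 = −61·3131 + 552·346
So 346·552 ≡ 1 (mod 3131).

552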